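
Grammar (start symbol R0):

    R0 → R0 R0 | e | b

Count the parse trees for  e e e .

Parse trees for e e e:
  [R0 [R0 e] [R0 [R0 e] [R0 e]]]
  [R0 [R0 [R0 e] [R0 e]] [R0 e]]

2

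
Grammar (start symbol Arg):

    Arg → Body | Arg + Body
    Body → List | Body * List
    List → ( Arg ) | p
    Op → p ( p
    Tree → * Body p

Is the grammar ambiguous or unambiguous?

Only Arg, Body, List are reachable from Arg; ignoring the rest: The grammar is stratified — Arg handles '+' (left-recursive), Body handles '*', List atoms. Each operator has a fixed associativity and precedence level, so every string has one parse.

Unambiguous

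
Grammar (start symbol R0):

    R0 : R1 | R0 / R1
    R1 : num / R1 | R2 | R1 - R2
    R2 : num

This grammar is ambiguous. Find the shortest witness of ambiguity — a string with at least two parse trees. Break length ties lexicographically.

num / num

length 1: no string has ≥2 trees
length 3: num / num has 2 parse trees

Two derivations of num / num:
  R0 ⇒ R1 ⇒ num / R1 ⇒ num / R2 ⇒ num / num
  R0 ⇒ R0 / R1 ⇒ R1 / R1 ⇒ R2 / R1 ⇒ num / R1 ⇒ num / R2 ⇒ num / num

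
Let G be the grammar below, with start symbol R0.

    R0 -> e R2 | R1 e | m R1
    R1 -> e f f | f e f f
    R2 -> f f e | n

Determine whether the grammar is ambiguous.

Witness: e f f e

Derivation 1: R0 ⇒ e R2 ⇒ e f f e
Derivation 2: R0 ⇒ R1 e ⇒ e f f e

Two distinct leftmost derivations for the same string.

Ambiguous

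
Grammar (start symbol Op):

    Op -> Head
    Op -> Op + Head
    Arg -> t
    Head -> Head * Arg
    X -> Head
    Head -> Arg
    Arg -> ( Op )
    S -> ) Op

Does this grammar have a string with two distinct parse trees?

Only Op, Head, Arg are reachable from Op; ignoring the rest: This is a standard precedence ladder (Op over Head over Arg), with each level left-recursive on its own operator ('+' at Op, '*' at Head). That structure is LR(1), hence unambiguous.

Unambiguous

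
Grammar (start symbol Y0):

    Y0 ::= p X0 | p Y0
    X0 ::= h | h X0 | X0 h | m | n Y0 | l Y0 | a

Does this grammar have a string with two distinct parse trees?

Ambiguous

Witness: p h h

Derivation 1: Y0 ⇒ p X0 ⇒ p h X0 ⇒ p h h
Derivation 2: Y0 ⇒ p X0 ⇒ p X0 h ⇒ p h h

Two distinct leftmost derivations for the same string.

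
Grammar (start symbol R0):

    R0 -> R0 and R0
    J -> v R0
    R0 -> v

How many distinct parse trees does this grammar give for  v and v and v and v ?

Parse trees for v and v and v and v:
  [R0 [R0 v] and [R0 [R0 v] and [R0 [R0 v] and [R0 v]]]]
  [R0 [R0 v] and [R0 [R0 [R0 v] and [R0 v]] and [R0 v]]]
  [R0 [R0 [R0 v] and [R0 v]] and [R0 [R0 v] and [R0 v]]]
  [R0 [R0 [R0 v] and [R0 [R0 v] and [R0 v]]] and [R0 v]]
  [R0 [R0 [R0 [R0 v] and [R0 v]] and [R0 v]] and [R0 v]]

5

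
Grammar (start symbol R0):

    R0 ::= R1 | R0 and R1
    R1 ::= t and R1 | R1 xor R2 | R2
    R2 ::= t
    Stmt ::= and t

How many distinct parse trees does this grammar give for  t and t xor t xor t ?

4

Parse trees for t and t xor t xor t:
  [R0 [R1 t and [R1 [R1 [R1 [R2 t]] xor [R2 t]] xor [R2 t]]]]
  [R0 [R1 [R1 t and [R1 [R1 [R2 t]] xor [R2 t]]] xor [R2 t]]]
  [R0 [R1 [R1 [R1 t and [R1 [R2 t]]] xor [R2 t]] xor [R2 t]]]
  [R0 [R0 [R1 [R2 t]]] and [R1 [R1 [R1 [R2 t]] xor [R2 t]] xor [R2 t]]]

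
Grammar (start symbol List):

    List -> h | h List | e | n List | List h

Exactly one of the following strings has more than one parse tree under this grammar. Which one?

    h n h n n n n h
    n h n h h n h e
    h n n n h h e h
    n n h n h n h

h n n n h h e h

h n h n n n n h: 1 tree
n h n h h n h e: 1 tree
h n n n h h e h: 7 trees
n n h n h n h: 1 tree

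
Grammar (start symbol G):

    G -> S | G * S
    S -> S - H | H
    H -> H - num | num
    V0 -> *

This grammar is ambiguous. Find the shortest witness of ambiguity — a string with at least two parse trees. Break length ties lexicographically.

length 1: no string has ≥2 trees
length 3: num - num has 2 parse trees

Two derivations of num - num:
  G ⇒ S ⇒ S - H ⇒ H - H ⇒ num - H ⇒ num - num
  G ⇒ S ⇒ H ⇒ H - num ⇒ num - num

num - num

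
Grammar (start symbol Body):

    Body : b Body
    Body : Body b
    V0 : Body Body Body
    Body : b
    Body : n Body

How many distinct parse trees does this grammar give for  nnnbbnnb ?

1

Parse trees for nnnbbnnb:
  [Body n [Body n [Body n [Body b [Body b [Body n [Body n [Body b]]]]]]]]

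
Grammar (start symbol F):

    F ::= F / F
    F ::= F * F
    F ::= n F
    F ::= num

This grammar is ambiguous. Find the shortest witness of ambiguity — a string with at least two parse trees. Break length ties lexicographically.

length 1: no string has ≥2 trees
length 2: no string has ≥2 trees
length 3: no string has ≥2 trees
length 4: n num * num has 2 parse trees

Two derivations of n num * num:
  F ⇒ F * F ⇒ n F * F ⇒ n num * F ⇒ n num * num
  F ⇒ n F ⇒ n F * F ⇒ n num * F ⇒ n num * num

n num * num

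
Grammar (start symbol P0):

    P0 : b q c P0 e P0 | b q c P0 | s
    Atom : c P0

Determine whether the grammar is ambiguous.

Witness: b q c b q c s e s

Derivation 1: P0 ⇒ b q c P0 e P0 ⇒ b q c b q c P0 e P0 ⇒ b q c b q c s e P0 ⇒ b q c b q c s e s
Derivation 2: P0 ⇒ b q c P0 ⇒ b q c b q c P0 e P0 ⇒ b q c b q c s e P0 ⇒ b q c b q c s e s

Two distinct leftmost derivations for the same string.

Ambiguous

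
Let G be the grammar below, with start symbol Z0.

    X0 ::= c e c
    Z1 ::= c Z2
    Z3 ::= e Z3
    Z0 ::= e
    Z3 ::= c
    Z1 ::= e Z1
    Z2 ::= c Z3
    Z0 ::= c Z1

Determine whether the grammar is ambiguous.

(X0 is unreachable from Z0, so its rules don't affect L(Z0).) The reachable rules are right-linear with at most one rule per (nonterminal, next-terminal) pair. Each input token forces the next rule, so parsing is deterministic.

Unambiguous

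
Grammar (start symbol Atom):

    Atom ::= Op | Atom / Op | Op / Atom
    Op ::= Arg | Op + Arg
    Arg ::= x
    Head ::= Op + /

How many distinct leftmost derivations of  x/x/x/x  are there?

8

Parse trees for x/x/x/x:
  [Atom [Atom [Atom [Atom [Op [Arg x]]] / [Op [Arg x]]] / [Op [Arg x]]] / [Op [Arg x]]]
  [Atom [Atom [Atom [Op [Arg x]] / [Atom [Op [Arg x]]]] / [Op [Arg x]]] / [Op [Arg x]]]
  [Atom [Atom [Op [Arg x]] / [Atom [Atom [Op [Arg x]]] / [Op [Arg x]]]] / [Op [Arg x]]]
  [Atom [Atom [Op [Arg x]] / [Atom [Op [Arg x]] / [Atom [Op [Arg x]]]]] / [Op [Arg x]]]
  [Atom [Op [Arg x]] / [Atom [Atom [Atom [Op [Arg x]]] / [Op [Arg x]]] / [Op [Arg x]]]]
  [Atom [Op [Arg x]] / [Atom [Atom [Op [Arg x]] / [Atom [Op [Arg x]]]] / [Op [Arg x]]]]
  [Atom [Op [Arg x]] / [Atom [Op [Arg x]] / [Atom [Atom [Op [Arg x]]] / [Op [Arg x]]]]]
  [Atom [Op [Arg x]] / [Atom [Op [Arg x]] / [Atom [Op [Arg x]] / [Atom [Op [Arg x]]]]]]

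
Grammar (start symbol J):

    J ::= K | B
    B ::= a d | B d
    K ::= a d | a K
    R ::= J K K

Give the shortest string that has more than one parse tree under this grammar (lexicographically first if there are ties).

length 2: a d has 2 parse trees

Two derivations of a d:
  J ⇒ K ⇒ a d
  J ⇒ B ⇒ a d

a d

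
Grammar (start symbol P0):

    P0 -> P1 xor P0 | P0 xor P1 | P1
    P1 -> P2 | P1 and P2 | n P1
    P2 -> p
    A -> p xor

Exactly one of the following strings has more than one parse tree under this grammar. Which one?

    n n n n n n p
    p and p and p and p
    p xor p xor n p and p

p xor p xor n p and p

n n n n n n p: 1 tree
p and p and p and p: 1 tree
p xor p xor n p and p: 8 trees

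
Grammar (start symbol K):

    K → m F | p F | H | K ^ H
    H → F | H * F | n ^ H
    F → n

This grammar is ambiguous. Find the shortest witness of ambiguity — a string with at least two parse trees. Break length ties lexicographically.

length 1: no string has ≥2 trees
length 2: no string has ≥2 trees
length 3: n ^ n has 2 parse trees

Two derivations of n ^ n:
  K ⇒ H ⇒ n ^ H ⇒ n ^ F ⇒ n ^ n
  K ⇒ K ^ H ⇒ H ^ H ⇒ F ^ H ⇒ n ^ H ⇒ n ^ F ⇒ n ^ n

n ^ n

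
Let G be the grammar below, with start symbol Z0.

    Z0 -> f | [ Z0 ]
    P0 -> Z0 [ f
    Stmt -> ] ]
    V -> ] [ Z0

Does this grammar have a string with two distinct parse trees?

Only Z0 is reachable from Z0; ignoring the rest: Each string is a nest of matched brackets around a single atom. An opening bracket forces the recursive rule; an atom forces the base rule.

Unambiguous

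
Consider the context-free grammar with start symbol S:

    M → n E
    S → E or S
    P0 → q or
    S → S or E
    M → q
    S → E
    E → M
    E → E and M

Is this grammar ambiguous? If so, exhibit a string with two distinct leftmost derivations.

Witness: q or q

Derivation 1: S ⇒ E or S ⇒ M or S ⇒ q or S ⇒ q or E ⇒ q or M ⇒ q or q
Derivation 2: S ⇒ S or E ⇒ E or E ⇒ M or E ⇒ q or E ⇒ q or M ⇒ q or q

Two distinct leftmost derivations for the same string.

Ambiguous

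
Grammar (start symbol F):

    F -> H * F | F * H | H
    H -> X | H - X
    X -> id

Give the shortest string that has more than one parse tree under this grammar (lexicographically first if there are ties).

length 1: no string has ≥2 trees
length 3: id * id has 2 parse trees

Two derivations of id * id:
  F ⇒ H * F ⇒ X * F ⇒ id * F ⇒ id * H ⇒ id * X ⇒ id * id
  F ⇒ F * H ⇒ H * H ⇒ X * H ⇒ id * H ⇒ id * X ⇒ id * id

id * id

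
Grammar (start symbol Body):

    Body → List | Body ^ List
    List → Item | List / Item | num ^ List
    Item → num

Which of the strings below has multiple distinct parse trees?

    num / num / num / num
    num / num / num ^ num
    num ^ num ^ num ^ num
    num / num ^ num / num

num ^ num ^ num ^ num

num / num / num / num: 1 tree
num / num / num ^ num: 1 tree
num ^ num ^ num ^ num: 8 trees
num / num ^ num / num: 1 tree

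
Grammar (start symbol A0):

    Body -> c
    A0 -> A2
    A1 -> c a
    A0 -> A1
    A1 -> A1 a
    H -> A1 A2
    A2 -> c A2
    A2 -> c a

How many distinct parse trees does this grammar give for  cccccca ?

Parse trees for cccccca:
  [A0 [A2 c [A2 c [A2 c [A2 c [A2 c [A2 c a]]]]]]]

1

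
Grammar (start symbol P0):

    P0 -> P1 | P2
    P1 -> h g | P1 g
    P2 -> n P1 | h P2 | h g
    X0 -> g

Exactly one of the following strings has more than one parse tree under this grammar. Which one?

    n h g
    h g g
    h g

n h g: 1 tree
h g g: 1 tree
h g: 2 trees

h g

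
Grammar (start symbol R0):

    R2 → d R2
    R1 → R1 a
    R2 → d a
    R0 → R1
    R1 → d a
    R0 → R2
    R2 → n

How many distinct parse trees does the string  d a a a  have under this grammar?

Parse trees for d a a a:
  [R0 [R1 [R1 [R1 d a] a] a]]

1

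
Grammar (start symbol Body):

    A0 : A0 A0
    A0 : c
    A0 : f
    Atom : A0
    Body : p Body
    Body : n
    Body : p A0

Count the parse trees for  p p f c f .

2

Parse trees for p p f c f:
  [Body p [Body p [A0 [A0 f] [A0 [A0 c] [A0 f]]]]]
  [Body p [Body p [A0 [A0 [A0 f] [A0 c]] [A0 f]]]]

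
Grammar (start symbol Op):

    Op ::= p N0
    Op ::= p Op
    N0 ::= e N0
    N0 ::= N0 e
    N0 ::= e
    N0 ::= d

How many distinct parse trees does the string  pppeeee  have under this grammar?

Parse trees for pppeeee:
  [Op p [Op p [Op p [N0 e [N0 e [N0 e [N0 e]]]]]]]
  [Op p [Op p [Op p [N0 e [N0 e [N0 [N0 e] e]]]]]]
  [Op p [Op p [Op p [N0 e [N0 [N0 e [N0 e]] e]]]]]
  [Op p [Op p [Op p [N0 e [N0 [N0 [N0 e] e] e]]]]]
  [Op p [Op p [Op p [N0 [N0 e [N0 e [N0 e]]] e]]]]
  [Op p [Op p [Op p [N0 [N0 e [N0 [N0 e] e]] e]]]]
  [Op p [Op p [Op p [N0 [N0 [N0 e [N0 e]] e] e]]]]
  [Op p [Op p [Op p [N0 [N0 [N0 [N0 e] e] e] e]]]]

8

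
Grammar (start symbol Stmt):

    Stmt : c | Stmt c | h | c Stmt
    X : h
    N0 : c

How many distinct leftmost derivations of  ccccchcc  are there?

21

Parse trees for ccccchcc (showing first 6 of 21):
  [Stmt [Stmt [Stmt c [Stmt c [Stmt c [Stmt c [Stmt c [Stmt h]]]]]] c] c]
  [Stmt [Stmt c [Stmt [Stmt c [Stmt c [Stmt c [Stmt c [Stmt h]]]]] c]] c]
  [Stmt [Stmt c [Stmt c [Stmt [Stmt c [Stmt c [Stmt c [Stmt h]]]] c]]] c]
  [Stmt [Stmt c [Stmt c [Stmt c [Stmt [Stmt c [Stmt c [Stmt h]]] c]]]] c]
  [Stmt [Stmt c [Stmt c [Stmt c [Stmt c [Stmt [Stmt c [Stmt h]] c]]]]] c]
  [Stmt [Stmt c [Stmt c [Stmt c [Stmt c [Stmt c [Stmt [Stmt h] c]]]]]] c]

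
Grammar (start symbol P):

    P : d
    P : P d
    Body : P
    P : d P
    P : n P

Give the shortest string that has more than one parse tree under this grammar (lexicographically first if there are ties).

d d

length 1: no string has ≥2 trees
length 2: d d has 2 parse trees

Two derivations of d d:
  P ⇒ P d ⇒ d d
  P ⇒ d P ⇒ d d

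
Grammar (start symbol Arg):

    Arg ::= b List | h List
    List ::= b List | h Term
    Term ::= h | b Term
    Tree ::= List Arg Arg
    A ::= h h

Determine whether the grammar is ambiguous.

Unambiguous

Only Arg, List, Term are reachable from Arg; ignoring the rest: Restricted to the reachable nonterminals, every rule has the form A → t or A → t B, and no two rules for the same A share a first terminal. The grammar encodes a DFA — one run per string.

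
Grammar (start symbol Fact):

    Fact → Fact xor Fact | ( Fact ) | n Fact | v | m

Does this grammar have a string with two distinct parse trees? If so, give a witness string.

Witness: n m xor m

Derivation 1: Fact ⇒ Fact xor Fact ⇒ n Fact xor Fact ⇒ n m xor Fact ⇒ n m xor m
Derivation 2: Fact ⇒ n Fact ⇒ n Fact xor Fact ⇒ n m xor Fact ⇒ n m xor m

Two distinct leftmost derivations for the same string.

Ambiguous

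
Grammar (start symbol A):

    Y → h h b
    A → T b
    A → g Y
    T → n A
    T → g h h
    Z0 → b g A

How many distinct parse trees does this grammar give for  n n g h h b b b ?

Parse trees for n n g h h b b b:
  [A [T n [A [T n [A [T g h h] b]] b]] b]
  [A [T n [A [T n [A g [Y h h b]]] b]] b]

2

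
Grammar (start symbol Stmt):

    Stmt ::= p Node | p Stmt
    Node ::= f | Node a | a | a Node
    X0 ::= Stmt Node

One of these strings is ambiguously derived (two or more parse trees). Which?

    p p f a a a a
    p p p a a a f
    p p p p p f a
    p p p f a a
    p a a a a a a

p p f a a a a: 1 tree
p p p a a a f: 1 tree
p p p p p f a: 1 tree
p p p f a a: 1 tree
p a a a a a a: 32 trees

p a a a a a a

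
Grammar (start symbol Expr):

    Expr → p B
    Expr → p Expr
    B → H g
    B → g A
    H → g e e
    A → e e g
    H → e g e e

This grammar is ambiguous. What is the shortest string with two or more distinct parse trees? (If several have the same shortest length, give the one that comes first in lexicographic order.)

p g e e g

length 5: p g e e g has 2 parse trees

Two derivations of p g e e g:
  Expr ⇒ p B ⇒ p H g ⇒ p g e e g
  Expr ⇒ p B ⇒ p g A ⇒ p g e e g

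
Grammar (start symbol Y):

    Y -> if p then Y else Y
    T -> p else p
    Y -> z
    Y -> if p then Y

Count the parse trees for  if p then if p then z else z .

2

Parse trees for if p then if p then z else z:
  [Y if p then [Y if p then [Y z]] else [Y z]]
  [Y if p then [Y if p then [Y z] else [Y z]]]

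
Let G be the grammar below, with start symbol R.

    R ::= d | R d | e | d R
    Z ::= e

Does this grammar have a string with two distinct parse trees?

Witness: d d

Derivation 1: R ⇒ R d ⇒ d d
Derivation 2: R ⇒ d R ⇒ d d

Two distinct leftmost derivations for the same string.

Ambiguous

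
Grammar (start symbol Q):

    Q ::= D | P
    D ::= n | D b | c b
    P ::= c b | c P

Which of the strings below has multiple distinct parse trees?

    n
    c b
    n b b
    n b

c b

n: 1 tree
c b: 2 trees
n b b: 1 tree
n b: 1 tree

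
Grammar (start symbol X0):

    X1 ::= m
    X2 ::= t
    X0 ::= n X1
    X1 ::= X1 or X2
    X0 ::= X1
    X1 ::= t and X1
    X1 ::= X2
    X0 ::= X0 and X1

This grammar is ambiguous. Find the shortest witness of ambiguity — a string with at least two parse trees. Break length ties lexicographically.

length 1: no string has ≥2 trees
length 2: no string has ≥2 trees
length 3: t and m has 2 parse trees

Two derivations of t and m:
  X0 ⇒ X1 ⇒ t and X1 ⇒ t and m
  X0 ⇒ X0 and X1 ⇒ X1 and X1 ⇒ X2 and X1 ⇒ t and X1 ⇒ t and m

t and m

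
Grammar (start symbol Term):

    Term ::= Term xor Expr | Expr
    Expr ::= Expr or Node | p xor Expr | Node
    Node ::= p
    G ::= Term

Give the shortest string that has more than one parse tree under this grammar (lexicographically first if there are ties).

length 1: no string has ≥2 trees
length 3: p xor p has 2 parse trees

Two derivations of p xor p:
  Term ⇒ Term xor Expr ⇒ Expr xor Expr ⇒ Node xor Expr ⇒ p xor Expr ⇒ p xor Node ⇒ p xor p
  Term ⇒ Expr ⇒ p xor Expr ⇒ p xor Node ⇒ p xor p

p xor p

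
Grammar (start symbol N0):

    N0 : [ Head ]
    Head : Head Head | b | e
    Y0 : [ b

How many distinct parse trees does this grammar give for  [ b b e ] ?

Parse trees for [ b b e ]:
  [N0 [ [Head [Head b] [Head [Head b] [Head e]]] ]]
  [N0 [ [Head [Head [Head b] [Head b]] [Head e]] ]]

2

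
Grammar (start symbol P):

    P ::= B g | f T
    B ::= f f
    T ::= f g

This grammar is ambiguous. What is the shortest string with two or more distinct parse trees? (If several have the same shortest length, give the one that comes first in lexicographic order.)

f f g

length 3: f f g has 2 parse trees

Two derivations of f f g:
  P ⇒ B g ⇒ f f g
  P ⇒ f T ⇒ f f g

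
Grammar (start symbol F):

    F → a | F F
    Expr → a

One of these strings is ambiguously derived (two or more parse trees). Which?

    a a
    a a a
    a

a a a

a a: 1 tree
a a a: 2 trees
a: 1 tree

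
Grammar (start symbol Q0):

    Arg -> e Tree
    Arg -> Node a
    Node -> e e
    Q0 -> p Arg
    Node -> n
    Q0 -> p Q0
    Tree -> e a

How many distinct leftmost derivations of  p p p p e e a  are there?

Parse trees for p p p p e e a:
  [Q0 p [Q0 p [Q0 p [Q0 p [Arg e [Tree e a]]]]]]
  [Q0 p [Q0 p [Q0 p [Q0 p [Arg [Node e e] a]]]]]

2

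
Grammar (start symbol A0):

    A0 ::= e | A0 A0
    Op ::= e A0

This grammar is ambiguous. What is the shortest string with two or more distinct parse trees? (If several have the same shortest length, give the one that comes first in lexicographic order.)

length 1: no string has ≥2 trees
length 2: no string has ≥2 trees
length 3: e e e has 2 parse trees

Two derivations of e e e:
  A0 ⇒ A0 A0 ⇒ e A0 ⇒ e A0 A0 ⇒ e e A0 ⇒ e e e
  A0 ⇒ A0 A0 ⇒ A0 A0 A0 ⇒ e A0 A0 ⇒ e e A0 ⇒ e e e

e e e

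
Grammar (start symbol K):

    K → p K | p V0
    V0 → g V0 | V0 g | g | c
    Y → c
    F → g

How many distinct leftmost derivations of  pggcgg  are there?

Parse trees for pggcgg:
  [K p [V0 g [V0 g [V0 [V0 [V0 c] g] g]]]]
  [K p [V0 g [V0 [V0 g [V0 [V0 c] g]] g]]]
  [K p [V0 g [V0 [V0 [V0 g [V0 c]] g] g]]]
  [K p [V0 [V0 g [V0 g [V0 [V0 c] g]]] g]]
  [K p [V0 [V0 g [V0 [V0 g [V0 c]] g]] g]]
  [K p [V0 [V0 [V0 g [V0 g [V0 c]]] g] g]]

6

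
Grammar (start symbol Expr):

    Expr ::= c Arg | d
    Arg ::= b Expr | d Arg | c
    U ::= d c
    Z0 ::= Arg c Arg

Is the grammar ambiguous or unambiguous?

Unambiguous

Only Expr, Arg are reachable from Expr; ignoring the rest: Each reachable nonterminal has at most one production per leading terminal, and all productions are right-linear; the derivation is determined token-by-token.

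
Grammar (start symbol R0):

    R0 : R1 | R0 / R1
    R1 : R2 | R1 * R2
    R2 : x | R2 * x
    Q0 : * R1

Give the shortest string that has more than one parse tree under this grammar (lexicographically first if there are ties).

x * x

length 1: no string has ≥2 trees
length 3: x * x has 2 parse trees

Two derivations of x * x:
  R0 ⇒ R1 ⇒ R2 ⇒ R2 * x ⇒ x * x
  R0 ⇒ R1 ⇒ R1 * R2 ⇒ R2 * R2 ⇒ x * R2 ⇒ x * x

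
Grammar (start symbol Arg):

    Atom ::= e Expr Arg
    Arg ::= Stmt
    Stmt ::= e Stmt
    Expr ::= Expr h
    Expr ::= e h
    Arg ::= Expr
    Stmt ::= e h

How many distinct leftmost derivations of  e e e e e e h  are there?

Parse trees for e e e e e e h:
  [Arg [Stmt e [Stmt e [Stmt e [Stmt e [Stmt e [Stmt e h]]]]]]]

1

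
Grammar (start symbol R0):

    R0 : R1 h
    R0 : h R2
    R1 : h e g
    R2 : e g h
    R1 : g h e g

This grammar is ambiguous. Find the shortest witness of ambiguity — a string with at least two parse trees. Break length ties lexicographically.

h e g h

length 4: h e g h has 2 parse trees

Two derivations of h e g h:
  R0 ⇒ R1 h ⇒ h e g h
  R0 ⇒ h R2 ⇒ h e g h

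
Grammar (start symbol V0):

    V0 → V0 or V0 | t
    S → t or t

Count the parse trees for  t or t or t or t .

5

Parse trees for t or t or t or t:
  [V0 [V0 t] or [V0 [V0 t] or [V0 [V0 t] or [V0 t]]]]
  [V0 [V0 t] or [V0 [V0 [V0 t] or [V0 t]] or [V0 t]]]
  [V0 [V0 [V0 t] or [V0 t]] or [V0 [V0 t] or [V0 t]]]
  [V0 [V0 [V0 t] or [V0 [V0 t] or [V0 t]]] or [V0 t]]
  [V0 [V0 [V0 [V0 t] or [V0 t]] or [V0 t]] or [V0 t]]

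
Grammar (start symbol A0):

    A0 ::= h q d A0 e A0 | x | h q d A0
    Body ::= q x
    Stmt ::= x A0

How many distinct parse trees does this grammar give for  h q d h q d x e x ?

Parse trees for h q d h q d x e x:
  [A0 h q d [A0 h q d [A0 x]] e [A0 x]]
  [A0 h q d [A0 h q d [A0 x] e [A0 x]]]

2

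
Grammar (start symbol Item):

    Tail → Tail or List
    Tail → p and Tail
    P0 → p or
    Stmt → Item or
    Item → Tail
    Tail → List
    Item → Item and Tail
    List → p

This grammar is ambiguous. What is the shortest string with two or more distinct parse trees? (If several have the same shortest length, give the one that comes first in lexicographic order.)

p and p

length 1: no string has ≥2 trees
length 3: p and p has 2 parse trees

Two derivations of p and p:
  Item ⇒ Tail ⇒ p and Tail ⇒ p and List ⇒ p and p
  Item ⇒ Item and Tail ⇒ Tail and Tail ⇒ List and Tail ⇒ p and Tail ⇒ p and List ⇒ p and p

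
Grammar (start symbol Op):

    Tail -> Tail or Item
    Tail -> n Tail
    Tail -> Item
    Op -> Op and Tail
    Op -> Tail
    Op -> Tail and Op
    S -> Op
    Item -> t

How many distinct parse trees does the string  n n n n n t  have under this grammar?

1

Parse trees for n n n n n t:
  [Op [Tail n [Tail n [Tail n [Tail n [Tail n [Tail [Item t]]]]]]]]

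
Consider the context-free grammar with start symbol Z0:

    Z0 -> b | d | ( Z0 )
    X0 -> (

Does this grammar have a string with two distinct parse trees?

Unambiguous

(X0 is unreachable from Z0, so its rules don't affect L(Z0).) L(Z0) is { openⁿ atom closeⁿ : n ≥ 0 }. The bracket depth fixes n, and the derivation is forced at every step.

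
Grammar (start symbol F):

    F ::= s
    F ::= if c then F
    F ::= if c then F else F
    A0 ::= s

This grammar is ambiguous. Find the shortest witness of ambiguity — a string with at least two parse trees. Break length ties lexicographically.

if c then if c then s else s

length 1: no string has ≥2 trees
length 4: no string has ≥2 trees
length 6: no string has ≥2 trees
length 7: no string has ≥2 trees
length 9: if c then if c then s else s has 2 parse trees

Two derivations of if c then if c then s else s:
  F ⇒ if c then F ⇒ if c then if c then F else F ⇒ if c then if c then s else F ⇒ if c then if c then s else s
  F ⇒ if c then F else F ⇒ if c then if c then F else F ⇒ if c then if c then s else F ⇒ if c then if c then s else s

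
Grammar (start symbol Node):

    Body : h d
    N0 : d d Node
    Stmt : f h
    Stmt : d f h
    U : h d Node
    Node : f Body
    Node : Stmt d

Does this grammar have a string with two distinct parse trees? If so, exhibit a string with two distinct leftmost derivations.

Ambiguous

Witness: f h d

Derivation 1: Node ⇒ f Body ⇒ f h d
Derivation 2: Node ⇒ Stmt d ⇒ f h d

Two distinct leftmost derivations for the same string.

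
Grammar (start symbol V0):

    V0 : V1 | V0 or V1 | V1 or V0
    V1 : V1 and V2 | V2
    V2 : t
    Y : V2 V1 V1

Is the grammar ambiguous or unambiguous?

Witness: t or t

Derivation 1: V0 ⇒ V0 or V1 ⇒ V1 or V1 ⇒ V2 or V1 ⇒ t or V1 ⇒ t or V2 ⇒ t or t
Derivation 2: V0 ⇒ V1 or V0 ⇒ V2 or V0 ⇒ t or V0 ⇒ t or V1 ⇒ t or V2 ⇒ t or t

Two distinct leftmost derivations for the same string.

Ambiguous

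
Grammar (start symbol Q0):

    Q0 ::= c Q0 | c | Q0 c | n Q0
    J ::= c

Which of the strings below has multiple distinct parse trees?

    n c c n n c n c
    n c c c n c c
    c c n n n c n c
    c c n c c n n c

n c c c n c c

n c c n n c n c: 1 tree
n c c c n c c: 7 trees
c c n n n c n c: 1 tree
c c n c c n n c: 1 tree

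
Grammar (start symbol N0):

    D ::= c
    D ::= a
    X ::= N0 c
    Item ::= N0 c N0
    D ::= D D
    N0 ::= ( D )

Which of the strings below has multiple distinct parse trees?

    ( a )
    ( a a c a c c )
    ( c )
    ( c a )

( a ): 1 tree
( a a c a c c ): 42 trees
( c ): 1 tree
( c a ): 1 tree

( a a c a c c )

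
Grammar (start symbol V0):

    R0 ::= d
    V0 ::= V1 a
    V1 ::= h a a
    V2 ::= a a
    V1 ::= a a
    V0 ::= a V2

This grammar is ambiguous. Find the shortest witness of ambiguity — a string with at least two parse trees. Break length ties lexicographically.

a a a

length 3: a a a has 2 parse trees

Two derivations of a a a:
  V0 ⇒ V1 a ⇒ a a a
  V0 ⇒ a V2 ⇒ a a a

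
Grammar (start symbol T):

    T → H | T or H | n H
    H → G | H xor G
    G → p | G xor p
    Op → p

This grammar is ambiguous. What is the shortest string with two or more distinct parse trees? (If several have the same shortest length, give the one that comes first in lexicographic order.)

p xor p

length 1: no string has ≥2 trees
length 2: no string has ≥2 trees
length 3: p xor p has 2 parse trees

Two derivations of p xor p:
  T ⇒ H ⇒ G ⇒ G xor p ⇒ p xor p
  T ⇒ H ⇒ H xor G ⇒ G xor G ⇒ p xor G ⇒ p xor p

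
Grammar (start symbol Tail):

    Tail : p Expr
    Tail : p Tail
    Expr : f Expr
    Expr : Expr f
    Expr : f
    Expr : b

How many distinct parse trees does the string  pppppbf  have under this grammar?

Parse trees for pppppbf:
  [Tail p [Tail p [Tail p [Tail p [Tail p [Expr [Expr b] f]]]]]]

1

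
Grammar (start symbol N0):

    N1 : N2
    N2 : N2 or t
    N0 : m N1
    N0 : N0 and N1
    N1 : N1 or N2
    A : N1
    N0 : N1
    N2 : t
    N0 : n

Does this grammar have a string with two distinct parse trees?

Ambiguous

Witness: t or t

Derivation 1: N0 ⇒ N1 ⇒ N2 ⇒ N2 or t ⇒ t or t
Derivation 2: N0 ⇒ N1 ⇒ N1 or N2 ⇒ N2 or N2 ⇒ t or N2 ⇒ t or t

Two distinct leftmost derivations for the same string.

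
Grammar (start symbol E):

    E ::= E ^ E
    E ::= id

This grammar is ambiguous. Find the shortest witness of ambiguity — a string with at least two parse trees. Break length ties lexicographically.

id ^ id ^ id

length 1: no string has ≥2 trees
length 3: no string has ≥2 trees
length 5: id ^ id ^ id has 2 parse trees

Two derivations of id ^ id ^ id:
  E ⇒ E ^ E ⇒ E ^ E ^ E ⇒ id ^ E ^ E ⇒ id ^ id ^ E ⇒ id ^ id ^ id
  E ⇒ E ^ E ⇒ id ^ E ⇒ id ^ E ^ E ⇒ id ^ id ^ E ⇒ id ^ id ^ id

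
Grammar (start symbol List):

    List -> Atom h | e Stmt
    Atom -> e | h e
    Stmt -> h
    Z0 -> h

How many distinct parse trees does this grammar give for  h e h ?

Parse trees for h e h:
  [List [Atom h e] h]

1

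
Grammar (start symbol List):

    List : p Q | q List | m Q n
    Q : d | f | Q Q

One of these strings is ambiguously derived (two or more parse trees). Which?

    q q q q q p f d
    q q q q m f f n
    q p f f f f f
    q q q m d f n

q p f f f f f

q q q q q p f d: 1 tree
q q q q m f f n: 1 tree
q p f f f f f: 14 trees
q q q m d f n: 1 tree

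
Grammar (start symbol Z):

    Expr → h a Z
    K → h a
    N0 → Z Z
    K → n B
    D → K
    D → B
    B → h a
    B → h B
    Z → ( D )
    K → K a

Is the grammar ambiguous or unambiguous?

Witness: ( h a )

Derivation 1: Z ⇒ ( D ) ⇒ ( K ) ⇒ ( h a )
Derivation 2: Z ⇒ ( D ) ⇒ ( B ) ⇒ ( h a )

Two distinct leftmost derivations for the same string.

Ambiguous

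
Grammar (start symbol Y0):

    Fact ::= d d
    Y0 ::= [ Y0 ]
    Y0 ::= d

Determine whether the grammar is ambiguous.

Only Y0 is reachable from Y0; ignoring the rest: L(Y0) is { openⁿ atom closeⁿ : n ≥ 0 }. The bracket depth fixes n, and the derivation is forced at every step.

Unambiguous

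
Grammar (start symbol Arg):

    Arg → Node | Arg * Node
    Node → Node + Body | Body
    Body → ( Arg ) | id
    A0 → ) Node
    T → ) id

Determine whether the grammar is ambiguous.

Only Arg, Node, Body are reachable from Arg; ignoring the rest: Arg → Arg * Node | Node  ;  Node → Node + Body | Body  — a left-associative chain with Body at the bottom. Each string factors uniquely by precedence.

Unambiguous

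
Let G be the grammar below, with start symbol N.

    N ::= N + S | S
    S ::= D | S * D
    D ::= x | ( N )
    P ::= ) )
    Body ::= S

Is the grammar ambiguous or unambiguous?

(P, Body are unreachable from N, so their rules don't affect L(N).) The grammar is stratified — N handles '+' (left-recursive), S handles '*', D atoms. Each operator has a fixed associativity and precedence level, so every string has one parse.

Unambiguous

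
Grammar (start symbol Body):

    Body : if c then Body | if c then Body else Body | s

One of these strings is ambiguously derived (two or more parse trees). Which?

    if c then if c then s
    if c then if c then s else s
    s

if c then if c then s else s

if c then if c then s: 1 tree
if c then if c then s else s: 2 trees
s: 1 tree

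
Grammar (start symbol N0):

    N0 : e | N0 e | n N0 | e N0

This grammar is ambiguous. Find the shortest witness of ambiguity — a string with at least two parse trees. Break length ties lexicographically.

length 1: no string has ≥2 trees
length 2: e e has 2 parse trees

Two derivations of e e:
  N0 ⇒ N0 e ⇒ e e
  N0 ⇒ e N0 ⇒ e e

e e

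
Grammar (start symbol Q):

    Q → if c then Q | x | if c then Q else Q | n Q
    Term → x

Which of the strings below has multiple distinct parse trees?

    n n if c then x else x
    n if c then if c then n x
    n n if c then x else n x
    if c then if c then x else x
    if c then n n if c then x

if c then if c then x else x

n n if c then x else x: 1 tree
n if c then if c then n x: 1 tree
n n if c then x else n x: 1 tree
if c then if c then x else x: 2 trees
if c then n n if c then x: 1 tree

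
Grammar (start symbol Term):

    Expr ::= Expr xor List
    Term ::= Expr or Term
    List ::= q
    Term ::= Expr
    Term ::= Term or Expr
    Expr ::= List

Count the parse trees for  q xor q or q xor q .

2

Parse trees for q xor q or q xor q:
  [Term [Expr [Expr [List q]] xor [List q]] or [Term [Expr [Expr [List q]] xor [List q]]]]
  [Term [Term [Expr [Expr [List q]] xor [List q]]] or [Expr [Expr [List q]] xor [List q]]]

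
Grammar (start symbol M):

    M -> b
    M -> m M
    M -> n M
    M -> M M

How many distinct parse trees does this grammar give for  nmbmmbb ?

15

Parse trees for nmbmmbb (showing first 6 of 15):
  [M n [M m [M [M b] [M m [M m [M [M b] [M b]]]]]]]
  [M n [M m [M [M b] [M m [M [M m [M b]] [M b]]]]]]
  [M n [M m [M [M b] [M [M m [M m [M b]]] [M b]]]]]
  [M n [M m [M [M [M b] [M m [M m [M b]]]] [M b]]]]
  [M n [M [M m [M b]] [M m [M m [M [M b] [M b]]]]]]
  [M n [M [M m [M b]] [M m [M [M m [M b]] [M b]]]]]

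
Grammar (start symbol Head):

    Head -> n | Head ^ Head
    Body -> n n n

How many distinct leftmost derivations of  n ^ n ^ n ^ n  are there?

5

Parse trees for n ^ n ^ n ^ n:
  [Head [Head n] ^ [Head [Head n] ^ [Head [Head n] ^ [Head n]]]]
  [Head [Head n] ^ [Head [Head [Head n] ^ [Head n]] ^ [Head n]]]
  [Head [Head [Head n] ^ [Head n]] ^ [Head [Head n] ^ [Head n]]]
  [Head [Head [Head n] ^ [Head [Head n] ^ [Head n]]] ^ [Head n]]
  [Head [Head [Head [Head n] ^ [Head n]] ^ [Head n]] ^ [Head n]]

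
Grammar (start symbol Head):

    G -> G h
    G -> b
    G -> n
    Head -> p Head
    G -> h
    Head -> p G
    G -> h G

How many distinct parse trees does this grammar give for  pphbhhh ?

4

Parse trees for pphbhhh:
  [Head p [Head p [G [G [G [G h [G b]] h] h] h]]]
  [Head p [Head p [G [G [G h [G [G b] h]] h] h]]]
  [Head p [Head p [G [G h [G [G [G b] h] h]] h]]]
  [Head p [Head p [G h [G [G [G [G b] h] h] h]]]]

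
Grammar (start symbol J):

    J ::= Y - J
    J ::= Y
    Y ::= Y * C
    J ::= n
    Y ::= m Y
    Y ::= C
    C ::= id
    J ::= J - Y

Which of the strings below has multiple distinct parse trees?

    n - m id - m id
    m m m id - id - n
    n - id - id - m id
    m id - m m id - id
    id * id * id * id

m id - m m id - id

n - m id - m id: 1 tree
m m m id - id - n: 1 tree
n - id - id - m id: 1 tree
m id - m m id - id: 4 trees
id * id * id * id: 1 tree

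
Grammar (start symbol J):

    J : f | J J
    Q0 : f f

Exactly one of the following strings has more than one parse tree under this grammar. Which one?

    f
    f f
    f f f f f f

f f f f f f

f: 1 tree
f f: 1 tree
f f f f f f: 42 trees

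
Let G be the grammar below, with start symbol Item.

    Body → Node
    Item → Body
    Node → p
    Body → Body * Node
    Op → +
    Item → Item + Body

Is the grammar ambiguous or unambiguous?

Unambiguous

(Op is unreachable from Item, so its rules don't affect L(Item).) Item → Item + Body | Body  ;  Body → Body * Node | Node  — a left-associative chain with Node at the bottom. Each string factors uniquely by precedence.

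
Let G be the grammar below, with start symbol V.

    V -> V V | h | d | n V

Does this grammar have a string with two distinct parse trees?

Ambiguous

Witness: d d d

Derivation 1: V ⇒ V V ⇒ V V V ⇒ d V V ⇒ d d V ⇒ d d d
Derivation 2: V ⇒ V V ⇒ d V ⇒ d V V ⇒ d d V ⇒ d d d

Two distinct leftmost derivations for the same string.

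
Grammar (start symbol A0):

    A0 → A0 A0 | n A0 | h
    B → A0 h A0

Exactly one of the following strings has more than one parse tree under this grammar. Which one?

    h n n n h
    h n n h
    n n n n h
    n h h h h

h n n n h: 1 tree
h n n h: 1 tree
n n n n h: 1 tree
n h h h h: 14 trees

n h h h h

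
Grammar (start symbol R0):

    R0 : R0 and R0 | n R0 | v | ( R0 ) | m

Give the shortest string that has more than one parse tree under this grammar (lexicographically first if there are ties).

n m and m

length 1: no string has ≥2 trees
length 2: no string has ≥2 trees
length 3: no string has ≥2 trees
length 4: n m and m has 2 parse trees

Two derivations of n m and m:
  R0 ⇒ R0 and R0 ⇒ n R0 and R0 ⇒ n m and R0 ⇒ n m and m
  R0 ⇒ n R0 ⇒ n R0 and R0 ⇒ n m and R0 ⇒ n m and m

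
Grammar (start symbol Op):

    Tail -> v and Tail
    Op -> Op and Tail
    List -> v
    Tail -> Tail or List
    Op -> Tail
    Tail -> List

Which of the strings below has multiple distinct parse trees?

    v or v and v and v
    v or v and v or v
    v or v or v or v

v or v and v and v

v or v and v and v: 2 trees
v or v and v or v: 1 tree
v or v or v or v: 1 tree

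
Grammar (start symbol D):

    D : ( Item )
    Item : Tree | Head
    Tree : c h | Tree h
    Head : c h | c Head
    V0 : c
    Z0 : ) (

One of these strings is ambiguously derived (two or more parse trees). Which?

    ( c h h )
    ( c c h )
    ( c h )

( c h )

( c h h ): 1 tree
( c c h ): 1 tree
( c h ): 2 trees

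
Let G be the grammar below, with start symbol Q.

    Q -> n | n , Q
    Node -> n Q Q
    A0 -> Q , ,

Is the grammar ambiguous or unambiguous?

(Node, A0 are unreachable from Q, so their rules don't affect L(Q).) Right-recursive list with a separator: after each atom, whether the separator follows determines the rule. One parse per string.

Unambiguous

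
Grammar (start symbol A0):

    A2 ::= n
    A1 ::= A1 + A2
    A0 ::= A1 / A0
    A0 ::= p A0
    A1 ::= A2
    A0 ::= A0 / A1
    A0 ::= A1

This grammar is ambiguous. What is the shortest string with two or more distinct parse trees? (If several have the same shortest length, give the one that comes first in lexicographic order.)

length 1: no string has ≥2 trees
length 2: no string has ≥2 trees
length 3: n / n has 2 parse trees

Two derivations of n / n:
  A0 ⇒ A1 / A0 ⇒ A2 / A0 ⇒ n / A0 ⇒ n / A1 ⇒ n / A2 ⇒ n / n
  A0 ⇒ A0 / A1 ⇒ A1 / A1 ⇒ A2 / A1 ⇒ n / A1 ⇒ n / A2 ⇒ n / n

n / n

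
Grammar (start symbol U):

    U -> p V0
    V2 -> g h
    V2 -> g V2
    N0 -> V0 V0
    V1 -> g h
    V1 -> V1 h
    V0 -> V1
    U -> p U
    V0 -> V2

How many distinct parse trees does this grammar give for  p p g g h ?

1

Parse trees for p p g g h:
  [U p [U p [V0 [V2 g [V2 g h]]]]]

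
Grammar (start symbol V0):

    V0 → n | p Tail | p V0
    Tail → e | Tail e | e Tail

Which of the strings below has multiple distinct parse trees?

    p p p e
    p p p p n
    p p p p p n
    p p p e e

p p p e e

p p p e: 1 tree
p p p p n: 1 tree
p p p p p n: 1 tree
p p p e e: 2 trees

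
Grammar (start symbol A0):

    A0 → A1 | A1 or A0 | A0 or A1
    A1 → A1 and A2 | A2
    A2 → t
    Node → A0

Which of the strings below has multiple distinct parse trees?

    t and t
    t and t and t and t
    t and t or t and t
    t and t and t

t and t or t and t

t and t: 1 tree
t and t and t and t: 1 tree
t and t or t and t: 2 trees
t and t and t: 1 tree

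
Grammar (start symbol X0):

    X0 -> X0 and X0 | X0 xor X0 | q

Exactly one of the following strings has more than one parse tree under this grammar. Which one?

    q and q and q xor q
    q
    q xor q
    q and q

q and q and q xor q: 5 trees
q: 1 tree
q xor q: 1 tree
q and q: 1 tree

q and q and q xor q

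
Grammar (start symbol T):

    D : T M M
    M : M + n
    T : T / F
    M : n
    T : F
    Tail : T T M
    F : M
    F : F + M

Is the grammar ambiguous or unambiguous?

Ambiguous

Witness: n + n

Derivation 1: T ⇒ F ⇒ M ⇒ M + n ⇒ n + n
Derivation 2: T ⇒ F ⇒ F + M ⇒ M + M ⇒ n + M ⇒ n + n

Two distinct leftmost derivations for the same string.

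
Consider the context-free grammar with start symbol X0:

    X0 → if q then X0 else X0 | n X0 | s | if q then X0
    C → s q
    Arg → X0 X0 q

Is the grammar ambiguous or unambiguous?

Ambiguous

Witness: if q then if q then s else s

Derivation 1: X0 ⇒ if q then X0 else X0 ⇒ if q then if q then X0 else X0 ⇒ if q then if q then s else X0 ⇒ if q then if q then s else s
Derivation 2: X0 ⇒ if q then X0 ⇒ if q then if q then X0 else X0 ⇒ if q then if q then s else X0 ⇒ if q then if q then s else s

Two distinct leftmost derivations for the same string.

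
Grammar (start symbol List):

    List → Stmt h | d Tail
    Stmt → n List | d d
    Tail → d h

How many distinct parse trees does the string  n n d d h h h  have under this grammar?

2

Parse trees for n n d d h h h:
  [List [Stmt n [List [Stmt n [List [Stmt d d] h]] h]] h]
  [List [Stmt n [List [Stmt n [List d [Tail d h]]] h]] h]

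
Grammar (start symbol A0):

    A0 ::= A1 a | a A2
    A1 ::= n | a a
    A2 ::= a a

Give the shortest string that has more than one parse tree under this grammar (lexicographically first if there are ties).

length 2: no string has ≥2 trees
length 3: a a a has 2 parse trees

Two derivations of a a a:
  A0 ⇒ A1 a ⇒ a a a
  A0 ⇒ a A2 ⇒ a a a

a a a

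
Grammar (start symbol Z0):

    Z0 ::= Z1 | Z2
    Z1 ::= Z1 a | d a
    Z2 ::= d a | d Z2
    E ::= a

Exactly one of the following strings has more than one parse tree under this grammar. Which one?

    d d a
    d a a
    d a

d d a: 1 tree
d a a: 1 tree
d a: 2 trees

d a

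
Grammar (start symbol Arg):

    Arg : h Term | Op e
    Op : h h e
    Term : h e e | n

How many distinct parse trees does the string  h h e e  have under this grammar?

2

Parse trees for h h e e:
  [Arg h [Term h e e]]
  [Arg [Op h h e] e]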